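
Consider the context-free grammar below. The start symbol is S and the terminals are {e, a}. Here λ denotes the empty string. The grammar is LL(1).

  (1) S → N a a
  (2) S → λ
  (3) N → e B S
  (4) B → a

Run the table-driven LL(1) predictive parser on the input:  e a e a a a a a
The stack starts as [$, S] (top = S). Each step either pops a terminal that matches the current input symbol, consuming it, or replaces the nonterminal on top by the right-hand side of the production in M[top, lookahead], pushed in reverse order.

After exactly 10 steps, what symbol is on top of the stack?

step 1: stack=$ S  input=e a e a a a a a $  — expand S → N a a
step 2: stack=$ a a N  input=e a e a a a a a $  — expand N → e B S
step 3: stack=$ a a S B e  input=e a e a a a a a $  — match e
step 4: stack=$ a a S B  input=a e a a a a a $  — expand B → a
step 5: stack=$ a a S a  input=a e a a a a a $  — match a
step 6: stack=$ a a S  input=e a a a a a $  — expand S → N a a
step 7: stack=$ a a a a N  input=e a a a a a $  — expand N → e B S
step 8: stack=$ a a a a S B e  input=e a a a a a $  — match e
step 9: stack=$ a a a a S B  input=a a a a a $  — expand B → a
step 10: stack=$ a a a a S a  input=a a a a a $  — match a
Stack after step 10: $ a a a a S (top = S).

S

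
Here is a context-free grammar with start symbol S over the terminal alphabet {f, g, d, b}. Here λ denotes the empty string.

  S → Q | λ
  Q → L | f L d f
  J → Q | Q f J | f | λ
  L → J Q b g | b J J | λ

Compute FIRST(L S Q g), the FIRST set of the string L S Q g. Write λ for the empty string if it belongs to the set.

FIRST(S): from S→Q we get {λ, b, f}; from S→λ we get {λ}. So FIRST(S) = {λ, b, f}.
FIRST(Q): from Q→L we get {λ, b, f}; from Q→f L d f we get {f}. So FIRST(Q) = {λ, b, f}.
FIRST(J): from J→Q we get {λ, b, f}; from J→Q f J we get {b, f}; from J→f we get {f}; from J→λ we get {λ}. So FIRST(J) = {λ, b, f}.
FIRST(L): from L→J Q b g we get {b, f}; from L→b J J we get {b}; from L→λ we get {λ}. So FIRST(L) = {λ, b, f}.
FIRST(L S Q g): take FIRST of each symbol in turn, carrying on past any symbol whose FIRST contains λ; result {b, f, g}.

{b, f, g}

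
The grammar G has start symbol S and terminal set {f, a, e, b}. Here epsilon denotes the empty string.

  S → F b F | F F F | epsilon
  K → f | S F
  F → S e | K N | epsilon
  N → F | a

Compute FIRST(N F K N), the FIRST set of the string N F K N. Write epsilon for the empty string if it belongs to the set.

{epsilon, a, b, e, f}

FIRST(S): from S→F b F we get {a, b, e, f}; from S→F F F we get {epsilon, a, b, e, f}; from S→epsilon we get {epsilon}. So FIRST(S) = {epsilon, a, b, e, f}.
FIRST(K): from K→f we get {f}; from K→S F we get {epsilon, a, b, e, f}. So FIRST(K) = {epsilon, a, b, e, f}.
FIRST(F): from F→S e we get {a, b, e, f}; from F→K N we get {epsilon, a, b, e, f}; from F→epsilon we get {epsilon}. So FIRST(F) = {epsilon, a, b, e, f}.
FIRST(N): from N→F we get {epsilon, a, b, e, f}; from N→a we get {a}. So FIRST(N) = {epsilon, a, b, e, f}.
FIRST(N F K N): take FIRST of each symbol in turn, carrying on past any symbol whose FIRST contains epsilon; result {epsilon, a, b, e, f}.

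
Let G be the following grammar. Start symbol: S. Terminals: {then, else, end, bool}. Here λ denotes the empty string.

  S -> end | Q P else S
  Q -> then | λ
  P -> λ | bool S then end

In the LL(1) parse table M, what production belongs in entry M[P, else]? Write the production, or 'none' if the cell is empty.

FIRST(Q): from Q->then we get {then}; from Q->λ we get {λ}. So FIRST(Q) = {λ, then}.
FIRST(P): from P->λ we get {λ}; from P->bool S then end we get {bool}. So FIRST(P) = {λ, bool}.
FIRST(S): from S->end we get {end}; from S->Q P else S we get {bool, else, then}. So FIRST(S) = {bool, else, end, then}.
FOLLOW(S) includes $ since S is the start symbol.
FOLLOW(P): in S->Q P else S, P is followed by else S with FIRST {else}. Thus FOLLOW(P) = {else}.
For P -> λ: FIRST(λ) = {λ}, so it goes in M[P, t] for t ∈ {}; since λ ∈ FIRST, also for every t ∈ FOLLOW(P) = {else}.
For P -> bool S then end: FIRST(bool S then end) = {bool}, so it goes in M[P, t] for t ∈ {bool}.

P -> λ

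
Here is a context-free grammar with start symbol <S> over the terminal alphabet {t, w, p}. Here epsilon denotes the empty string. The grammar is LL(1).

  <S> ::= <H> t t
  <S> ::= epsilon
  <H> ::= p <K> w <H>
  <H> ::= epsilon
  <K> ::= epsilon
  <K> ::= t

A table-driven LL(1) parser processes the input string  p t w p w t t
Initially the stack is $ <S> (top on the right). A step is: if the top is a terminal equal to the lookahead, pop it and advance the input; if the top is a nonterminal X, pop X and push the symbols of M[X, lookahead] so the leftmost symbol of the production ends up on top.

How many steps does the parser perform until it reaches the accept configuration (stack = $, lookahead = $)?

13

step 1: stack=$ <S>  input=p t w p w t t $  — expand <S> ::= <H> t t
step 2: stack=$ t t <H>  input=p t w p w t t $  — expand <H> ::= p <K> w <H>
step 3: stack=$ t t <H> w <K> p  input=p t w p w t t $  — match p
step 4: stack=$ t t <H> w <K>  input=t w p w t t $  — expand <K> ::= t
step 5: stack=$ t t <H> w t  input=t w p w t t $  — match t
step 6: stack=$ t t <H> w  input=w p w t t $  — match w
step 7: stack=$ t t <H>  input=p w t t $  — expand <H> ::= p <K> w <H>
step 8: stack=$ t t <H> w <K> p  input=p w t t $  — match p
step 9: stack=$ t t <H> w <K>  input=w t t $  — expand <K> ::= epsilon
step 10: stack=$ t t <H> w  input=w t t $  — match w
step 11: stack=$ t t <H>  input=t t $  — expand <H> ::= epsilon
step 12: stack=$ t t  input=t t $  — match t
step 13: stack=$ t  input=t $  — match t
Accept reached after 13 steps.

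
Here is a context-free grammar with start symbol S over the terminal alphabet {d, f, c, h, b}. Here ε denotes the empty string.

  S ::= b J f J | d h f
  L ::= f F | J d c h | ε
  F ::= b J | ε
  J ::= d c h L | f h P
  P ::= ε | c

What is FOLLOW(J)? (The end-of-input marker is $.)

{$, d, f}

FIRST(S): from S::=b J f J we get {b}; from S::=d h f we get {d}. So FIRST(S) = {b, d}.
FIRST(F): from F::=b J we get {b}; from F::=ε we get {ε}. So FIRST(F) = {ε, b}.
FIRST(J): from J::=d c h L we get {d}; from J::=f h P we get {f}. So FIRST(J) = {d, f}.
FIRST(P): from P::=ε we get {ε}; from P::=c we get {c}. So FIRST(P) = {ε, c}.
FIRST(L): from L::=f F we get {f}; from L::=J d c h we get {d, f}; from L::=ε we get {ε}. So FIRST(L) = {ε, d, f}.
FOLLOW(S) includes $ since S is the start symbol.
FOLLOW(S): S appears on no right-hand side. Thus FOLLOW(S) = {$}.
FOLLOW(L): in J::=d c h L, the suffix after L is empty, so FOLLOW(L) ⊇ FOLLOW(J) = {$, d, f}. Thus FOLLOW(L) = {$, d, f}.
FOLLOW(F): in L::=f F, the suffix after F is empty, so FOLLOW(F) ⊇ FOLLOW(L) = {$, d, f}. Thus FOLLOW(F) = {$, d, f}.
FOLLOW(J): in S::=b J f J (occurrence 1), J is followed by f J with FIRST {f}; in S::=b J f J (occurrence 2), the suffix after J is empty, so FOLLOW(J) ⊇ FOLLOW(S) = {$}; in L::=J d c h, J is followed by d c h with FIRST {d}; in F::=b J, the suffix after J is empty, so FOLLOW(J) ⊇ FOLLOW(F) = {$, d, f}. Thus FOLLOW(J) = {$, d, f}.
FOLLOW(P): in J::=f h P, the suffix after P is empty, so FOLLOW(P) ⊇ FOLLOW(J) = {$, d, f}. Thus FOLLOW(P) = {$, d, f}.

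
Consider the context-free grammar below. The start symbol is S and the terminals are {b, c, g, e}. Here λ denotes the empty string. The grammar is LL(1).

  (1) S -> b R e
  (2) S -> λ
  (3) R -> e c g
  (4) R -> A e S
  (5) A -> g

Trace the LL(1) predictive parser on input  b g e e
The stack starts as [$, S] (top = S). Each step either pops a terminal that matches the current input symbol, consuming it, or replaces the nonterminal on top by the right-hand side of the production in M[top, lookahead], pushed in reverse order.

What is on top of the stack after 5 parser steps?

     Stack      Input      Action
  1  $ S        b g e e $  expand S -> b R e
  2  $ e R b    b g e e $  match b
  3  $ e R      g e e $    expand R -> A e S
  4  $ e S e A  g e e $    expand A -> g
  5  $ e S e g  g e e $    match g
Stack after step 5: $ e S e (top = e).

e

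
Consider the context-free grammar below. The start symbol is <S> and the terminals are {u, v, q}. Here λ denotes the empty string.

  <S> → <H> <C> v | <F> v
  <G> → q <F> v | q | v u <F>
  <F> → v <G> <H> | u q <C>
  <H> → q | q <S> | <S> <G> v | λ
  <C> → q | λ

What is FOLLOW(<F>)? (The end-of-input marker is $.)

{q, u, v}

FIRST(<G>): from <G>→q <F> v we get {q}; from <G>→q we get {q}; from <G>→v u <F> we get {v}. So FIRST(<G>) = {q, v}.
FIRST(<F>): from <F>→v <G> <H> we get {v}; from <F>→u q <C> we get {u}. So FIRST(<F>) = {u, v}.
FIRST(<C>): from <C>→q we get {q}; from <C>→λ we get {λ}. So FIRST(<C>) = {λ, q}.
FIRST(<S>): from <S>→<H> <C> v we get {q, u, v}; from <S>→<F> v we get {u, v}. So FIRST(<S>) = {q, u, v}.
FIRST(<H>): from <H>→q we get {q}; from <H>→q <S> we get {q}; from <H>→<S> <G> v we get {q, u, v}; from <H>→λ we get {λ}. So FIRST(<H>) = {λ, q, u, v}.
FOLLOW(<S>) includes $ since <S> is the start symbol.
FOLLOW(<S>): in <H>→q <S>, the suffix after <S> is empty, so FOLLOW(<S>) ⊇ FOLLOW(<H>) = {q, u, v}; in <H>→<S> <G> v, <S> is followed by <G> v with FIRST {q, v}. Thus FOLLOW(<S>) = {$, q, u, v}.
FOLLOW(<G>): in <F>→v <G> <H>, <G> is followed by <H> with FIRST {λ, q, u, v}; in <F>→v <G> <H>, the suffix after <G> is nullable, so FOLLOW(<G>) ⊇ FOLLOW(<F>) = {q, u, v}; in <H>→<S> <G> v, <G> is followed by v with FIRST {v}. Thus FOLLOW(<G>) = {q, u, v}.
FOLLOW(<F>): in <S>→<F> v, <F> is followed by v with FIRST {v}; in <G>→q <F> v, <F> is followed by v with FIRST {v}; in <G>→v u <F>, the suffix after <F> is empty, so FOLLOW(<F>) ⊇ FOLLOW(<G>) = {q, u, v}. Thus FOLLOW(<F>) = {q, u, v}.
FOLLOW(<H>): in <S>→<H> <C> v, <H> is followed by <C> v with FIRST {q, v}; in <F>→v <G> <H>, the suffix after <H> is empty, so FOLLOW(<H>) ⊇ FOLLOW(<F>) = {q, u, v}. Thus FOLLOW(<H>) = {q, u, v}.
FOLLOW(<C>): in <S>→<H> <C> v, <C> is followed by v with FIRST {v}; in <F>→u q <C>, the suffix after <C> is empty, so FOLLOW(<C>) ⊇ FOLLOW(<F>) = {q, u, v}. Thus FOLLOW(<C>) = {q, u, v}.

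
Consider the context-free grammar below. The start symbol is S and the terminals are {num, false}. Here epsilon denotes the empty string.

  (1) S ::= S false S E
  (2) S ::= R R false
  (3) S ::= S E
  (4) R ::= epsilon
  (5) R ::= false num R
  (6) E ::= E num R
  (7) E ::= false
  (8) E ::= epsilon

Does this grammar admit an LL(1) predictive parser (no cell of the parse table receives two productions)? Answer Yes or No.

FIRST(S) = {false}
FIRST(R) = {epsilon, false}
FIRST(E) = {epsilon, false, num}
FOLLOW(S) = {$, false, num}
FOLLOW(R) = {$, false, num}
FOLLOW(E) = {$, false, num}
Cell M[E, false] receives both E ::= E num R and E ::= false and E ::= epsilon — the grammar is not LL(1).

No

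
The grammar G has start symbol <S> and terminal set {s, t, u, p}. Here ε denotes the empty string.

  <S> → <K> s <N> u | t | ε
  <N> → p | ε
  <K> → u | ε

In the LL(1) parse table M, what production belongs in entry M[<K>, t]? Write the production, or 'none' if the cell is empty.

FIRST(<N>) = {ε, p}
FIRST(<K>) = {ε, u}
FIRST(<S>) = {ε, s, t, u}  (via <K> s <N> u)
FOLLOW(<S>) includes $ since <S> is the start symbol.
FOLLOW(<K>): in <S>→<K> s <N> u, <K> is followed by s <N> u with FIRST {s}. Thus FOLLOW(<K>) = {s}.
For <K> → u: FIRST(u) = {u}, so it goes in M[<K>, t] for t ∈ {u}.
For <K> → ε: FIRST(ε) = {ε}, so it goes in M[<K>, t] for t ∈ {}; since ε ∈ FIRST, also for every t ∈ FOLLOW(<K>) = {s}.
None of these place a production in M[<K>, t].

none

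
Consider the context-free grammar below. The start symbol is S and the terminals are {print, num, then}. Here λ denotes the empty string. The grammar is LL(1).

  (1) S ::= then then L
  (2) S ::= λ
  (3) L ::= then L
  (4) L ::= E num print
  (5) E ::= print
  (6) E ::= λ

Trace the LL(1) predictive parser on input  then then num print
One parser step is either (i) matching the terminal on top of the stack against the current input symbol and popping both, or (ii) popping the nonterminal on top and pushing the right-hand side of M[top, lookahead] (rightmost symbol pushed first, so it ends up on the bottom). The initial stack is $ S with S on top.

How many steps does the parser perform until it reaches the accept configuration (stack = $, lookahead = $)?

     Stack          Input                  Action
  1  $ S            then then num print $  expand S ::= then then L
  2  $ L then then  then then num print $  match then
  3  $ L then       then num print $       match then
  4  $ L            num print $            expand L ::= E num print
  5  $ print num E  num print $            expand E ::= λ
  6  $ print num    num print $            match num
  7  $ print        print $                match print
Accept reached after 7 steps.

7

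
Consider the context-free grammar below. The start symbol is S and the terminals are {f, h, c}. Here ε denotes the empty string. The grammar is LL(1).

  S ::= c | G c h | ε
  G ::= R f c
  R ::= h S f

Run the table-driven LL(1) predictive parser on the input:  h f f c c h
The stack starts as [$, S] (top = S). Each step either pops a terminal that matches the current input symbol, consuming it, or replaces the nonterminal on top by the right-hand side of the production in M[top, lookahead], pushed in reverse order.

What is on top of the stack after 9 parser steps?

h

step 1: stack=$ S  input=h f f c c h $  — expand S ::= G c h
step 2: stack=$ h c G  input=h f f c c h $  — expand G ::= R f c
step 3: stack=$ h c c f R  input=h f f c c h $  — expand R ::= h S f
step 4: stack=$ h c c f f S h  input=h f f c c h $  — match h
step 5: stack=$ h c c f f S  input=f f c c h $  — expand S ::= ε
step 6: stack=$ h c c f f  input=f f c c h $  — match f
step 7: stack=$ h c c f  input=f c c h $  — match f
step 8: stack=$ h c c  input=c c h $  — match c
step 9: stack=$ h c  input=c h $  — match c
Stack after step 9: $ h (top = h).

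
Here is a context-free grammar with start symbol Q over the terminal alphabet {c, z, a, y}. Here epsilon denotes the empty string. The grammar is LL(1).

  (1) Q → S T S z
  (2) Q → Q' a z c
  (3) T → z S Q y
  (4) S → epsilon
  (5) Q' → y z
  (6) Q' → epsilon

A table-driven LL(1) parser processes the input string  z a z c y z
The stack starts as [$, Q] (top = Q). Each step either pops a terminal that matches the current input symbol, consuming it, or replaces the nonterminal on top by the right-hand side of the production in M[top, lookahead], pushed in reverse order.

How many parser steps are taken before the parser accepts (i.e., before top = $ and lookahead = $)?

13

      Stack             Input          Action
   1  $ Q               z a z c y z $  expand Q → S T S z
   2  $ z S T S         z a z c y z $  expand S → epsilon
   3  $ z S T           z a z c y z $  expand T → z S Q y
   4  $ z S y Q S z     z a z c y z $  match z
   5  $ z S y Q S       a z c y z $    expand S → epsilon
   6  $ z S y Q         a z c y z $    expand Q → Q' a z c
   7  $ z S y c z a Q'  a z c y z $    expand Q' → epsilon
   8  $ z S y c z a     a z c y z $    match a
   9  $ z S y c z       z c y z $      match z
  10  $ z S y c         c y z $        match c
  11  $ z S y           y z $          match y
  12  $ z S             z $            expand S → epsilon
  13  $ z               z $            match z
Accept reached after 13 steps.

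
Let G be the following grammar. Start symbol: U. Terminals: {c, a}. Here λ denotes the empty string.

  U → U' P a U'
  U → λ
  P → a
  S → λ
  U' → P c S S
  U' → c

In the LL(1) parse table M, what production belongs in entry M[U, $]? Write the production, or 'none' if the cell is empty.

U → λ

FIRST(P): from P→a we get {a}. So FIRST(P) = {a}.
FIRST(S): from S→λ we get {λ}. So FIRST(S) = {λ}.
FIRST(U'): from U'→P c S S we get {a}; from U'→c we get {c}. So FIRST(U') = {a, c}.
FIRST(U): from U→U' P a U' we get {a, c}; from U→λ we get {λ}. So FIRST(U) = {λ, a, c}.
FOLLOW(U) includes $ since U is the start symbol.
FOLLOW(U): U appears on no right-hand side. Thus FOLLOW(U) = {$}.
For U → U' P a U': FIRST(U' P a U') = {a, c}, so it goes in M[U, t] for t ∈ {a, c}.
For U → λ: FIRST(λ) = {λ}, so it goes in M[U, t] for t ∈ {}; since λ ∈ FIRST, also for every t ∈ FOLLOW(U) = {$}.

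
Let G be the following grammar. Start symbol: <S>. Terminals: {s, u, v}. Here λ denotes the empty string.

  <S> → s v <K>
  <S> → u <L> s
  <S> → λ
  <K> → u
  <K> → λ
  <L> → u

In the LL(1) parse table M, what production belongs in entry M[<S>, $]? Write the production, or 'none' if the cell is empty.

<S> → λ

FIRST(<S>) = {λ, s, u}
FIRST(<K>) = {λ, u}
FIRST(<L>) = {u}
FOLLOW(<S>) includes $ since <S> is the start symbol.
FOLLOW(<S>): <S> appears on no right-hand side. Thus FOLLOW(<S>) = {$}.
For <S> → s v <K>: FIRST(s v <K>) = {s}, so it goes in M[<S>, t] for t ∈ {s}.
For <S> → u <L> s: FIRST(u <L> s) = {u}, so it goes in M[<S>, t] for t ∈ {u}.
For <S> → λ: FIRST(λ) = {λ}, so it goes in M[<S>, t] for t ∈ {}; since λ ∈ FIRST, also for every t ∈ FOLLOW(<S>) = {$}.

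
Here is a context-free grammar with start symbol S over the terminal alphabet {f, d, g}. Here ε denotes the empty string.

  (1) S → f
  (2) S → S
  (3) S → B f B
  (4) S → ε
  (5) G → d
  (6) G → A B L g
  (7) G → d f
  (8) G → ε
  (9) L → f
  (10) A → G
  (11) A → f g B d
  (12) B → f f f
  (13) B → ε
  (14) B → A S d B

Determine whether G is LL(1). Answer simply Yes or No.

FIRST(S) = {ε, d, f}
FIRST(G) = {ε, d, f}
FIRST(L) = {f}
FIRST(A) = {ε, d, f}
FIRST(B) = {ε, d, f}
FOLLOW(S) = {$, d}
FOLLOW(G) = {d, f}
FOLLOW(L) = {g}
FOLLOW(A) = {d, f}
FOLLOW(B) = {$, d, f}
Cell M[A, f] receives both A → G and A → f g B d — the grammar is not LL(1).

No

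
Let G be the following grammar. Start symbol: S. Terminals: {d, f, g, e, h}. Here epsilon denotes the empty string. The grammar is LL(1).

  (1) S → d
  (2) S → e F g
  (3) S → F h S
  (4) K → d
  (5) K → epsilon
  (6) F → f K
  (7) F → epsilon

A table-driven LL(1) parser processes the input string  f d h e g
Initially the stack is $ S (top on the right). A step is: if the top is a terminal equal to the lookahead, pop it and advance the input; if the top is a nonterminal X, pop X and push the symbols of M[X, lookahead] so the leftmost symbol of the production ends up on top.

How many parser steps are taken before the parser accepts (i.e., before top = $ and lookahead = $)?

      Stack      Input        Action
   1  $ S        f d h e g $  expand S → F h S
   2  $ S h F    f d h e g $  expand F → f K
   3  $ S h K f  f d h e g $  match f
   4  $ S h K    d h e g $    expand K → d
   5  $ S h d    d h e g $    match d
   6  $ S h      h e g $      match h
   7  $ S        e g $        expand S → e F g
   8  $ g F e    e g $        match e
   9  $ g F      g $          expand F → epsilon
  10  $ g        g $          match g
Accept reached after 10 steps.

10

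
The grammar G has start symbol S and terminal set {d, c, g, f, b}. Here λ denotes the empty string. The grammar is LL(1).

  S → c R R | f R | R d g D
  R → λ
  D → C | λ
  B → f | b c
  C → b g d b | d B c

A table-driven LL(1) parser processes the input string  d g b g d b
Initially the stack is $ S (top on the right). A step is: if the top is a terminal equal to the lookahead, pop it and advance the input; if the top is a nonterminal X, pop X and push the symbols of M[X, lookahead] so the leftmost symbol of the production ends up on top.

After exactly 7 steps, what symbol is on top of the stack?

g

     Stack      Input          Action
  1  $ S        d g b g d b $  expand S → R d g D
  2  $ D g d R  d g b g d b $  expand R → λ
  3  $ D g d    d g b g d b $  match d
  4  $ D g      g b g d b $    match g
  5  $ D        b g d b $      expand D → C
  6  $ C        b g d b $      expand C → b g d b
  7  $ b d g b  b g d b $      match b
Stack after step 7: $ b d g (top = g).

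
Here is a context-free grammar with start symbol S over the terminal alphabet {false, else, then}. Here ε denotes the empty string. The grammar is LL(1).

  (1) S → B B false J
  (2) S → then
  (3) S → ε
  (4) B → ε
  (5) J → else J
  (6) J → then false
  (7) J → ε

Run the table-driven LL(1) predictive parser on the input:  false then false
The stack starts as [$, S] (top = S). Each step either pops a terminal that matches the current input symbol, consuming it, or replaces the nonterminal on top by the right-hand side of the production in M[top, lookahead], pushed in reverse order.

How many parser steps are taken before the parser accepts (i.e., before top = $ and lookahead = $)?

7

step 1: stack=$ S  input=false then false $  — expand S → B B false J
step 2: stack=$ J false B B  input=false then false $  — expand B → ε
step 3: stack=$ J false B  input=false then false $  — expand B → ε
step 4: stack=$ J false  input=false then false $  — match false
step 5: stack=$ J  input=then false $  — expand J → then false
step 6: stack=$ false then  input=then false $  — match then
step 7: stack=$ false  input=false $  — match false
Accept reached after 7 steps.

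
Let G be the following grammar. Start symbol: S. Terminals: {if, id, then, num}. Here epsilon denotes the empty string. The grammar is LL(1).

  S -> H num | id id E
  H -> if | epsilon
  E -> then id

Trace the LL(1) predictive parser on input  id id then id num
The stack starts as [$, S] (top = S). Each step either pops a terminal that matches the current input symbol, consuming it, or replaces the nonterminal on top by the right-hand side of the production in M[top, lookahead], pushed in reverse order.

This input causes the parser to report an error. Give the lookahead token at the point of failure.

num

     Stack      Input                Action
  1  $ S        id id then id num $  expand S -> id id E
  2  $ E id id  id id then id num $  match id
  3  $ E id     id then id num $     match id
  4  $ E        then id num $        expand E -> then id
  5  $ id then  then id num $        match then
  6  $ id       id num $             match id
  7  $          num $                error: stack empty but input remains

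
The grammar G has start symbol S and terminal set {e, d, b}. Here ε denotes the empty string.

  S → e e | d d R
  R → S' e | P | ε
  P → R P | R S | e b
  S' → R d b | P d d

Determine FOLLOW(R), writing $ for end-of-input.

FIRST(S) = {d, e}
FIRST(R) = {ε, d, e}  (via S' e, P)
FIRST(P) = {d, e}  (via R P, R S)
FIRST(S') = {d, e}  (via R d b, P d d)
FOLLOW(S) includes $ since S is the start symbol.
FOLLOW(S'): in R→S' e, S' is followed by e with FIRST {e}. Thus FOLLOW(S') = {e}.
FOLLOW(S): in P→R S, the suffix after S is empty, so FOLLOW(S) ⊇ FOLLOW(P) = {$, d, e}. Thus FOLLOW(S) = {$, d, e}.
FOLLOW(R): in S→d d R, the suffix after R is empty, so FOLLOW(R) ⊇ FOLLOW(S) = {$, d, e}; in P→R P, R is followed by P with FIRST {d, e}; in P→R S, R is followed by S with FIRST {d, e}; in S'→R d b, R is followed by d b with FIRST {d}. Thus FOLLOW(R) = {$, d, e}.
FOLLOW(P): in R→P, the suffix after P is empty, so FOLLOW(P) ⊇ FOLLOW(R) = {$, d, e}; in P→R P, the suffix after P is empty (adds nothing new); in S'→P d d, P is followed by d d with FIRST {d}. Thus FOLLOW(P) = {$, d, e}.

{$, d, e}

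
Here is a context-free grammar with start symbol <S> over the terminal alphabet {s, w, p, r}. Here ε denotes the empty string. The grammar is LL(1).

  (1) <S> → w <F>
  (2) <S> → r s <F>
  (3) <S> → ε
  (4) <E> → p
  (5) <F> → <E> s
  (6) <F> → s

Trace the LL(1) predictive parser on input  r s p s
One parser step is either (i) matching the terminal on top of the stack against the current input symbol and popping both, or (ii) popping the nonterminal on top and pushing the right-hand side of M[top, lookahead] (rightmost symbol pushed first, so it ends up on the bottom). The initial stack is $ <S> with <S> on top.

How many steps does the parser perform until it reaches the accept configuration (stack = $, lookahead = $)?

     Stack      Input      Action
  1  $ <S>      r s p s $  expand <S> → r s <F>
  2  $ <F> s r  r s p s $  match r
  3  $ <F> s    s p s $    match s
  4  $ <F>      p s $      expand <F> → <E> s
  5  $ s <E>    p s $      expand <E> → p
  6  $ s p      p s $      match p
  7  $ s        s $        match s
Accept reached after 7 steps.

7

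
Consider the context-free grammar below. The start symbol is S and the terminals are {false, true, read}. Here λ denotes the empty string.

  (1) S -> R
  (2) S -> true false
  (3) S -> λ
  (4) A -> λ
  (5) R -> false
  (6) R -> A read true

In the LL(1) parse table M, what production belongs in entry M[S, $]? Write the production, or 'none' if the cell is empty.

FIRST(A) = {λ}
FIRST(R) = {false, read}  (via A read true)
FIRST(S) = {λ, false, read, true}  (via R)
FOLLOW(S) includes $ since S is the start symbol.
FOLLOW(S): S appears on no right-hand side. Thus FOLLOW(S) = {$}.
For S -> R: FIRST(R) = {false, read}, so it goes in M[S, t] for t ∈ {false, read}.
For S -> true false: FIRST(true false) = {true}, so it goes in M[S, t] for t ∈ {true}.
For S -> λ: FIRST(λ) = {λ}, so it goes in M[S, t] for t ∈ {}; since λ ∈ FIRST, also for every t ∈ FOLLOW(S) = {$}.

S -> λ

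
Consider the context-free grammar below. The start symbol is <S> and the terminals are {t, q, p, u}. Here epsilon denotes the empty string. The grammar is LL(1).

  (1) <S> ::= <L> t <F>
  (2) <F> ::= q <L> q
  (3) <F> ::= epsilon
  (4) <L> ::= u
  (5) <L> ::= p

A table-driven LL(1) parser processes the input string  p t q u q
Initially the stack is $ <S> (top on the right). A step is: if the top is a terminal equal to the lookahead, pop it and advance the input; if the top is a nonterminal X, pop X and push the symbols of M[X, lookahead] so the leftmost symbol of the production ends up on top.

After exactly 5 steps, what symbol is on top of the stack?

q

     Stack        Input        Action
  1  $ <S>        p t q u q $  expand <S> ::= <L> t <F>
  2  $ <F> t <L>  p t q u q $  expand <L> ::= p
  3  $ <F> t p    p t q u q $  match p
  4  $ <F> t      t q u q $    match t
  5  $ <F>        q u q $      expand <F> ::= q <L> q
Stack after step 5: $ q <L> q (top = q).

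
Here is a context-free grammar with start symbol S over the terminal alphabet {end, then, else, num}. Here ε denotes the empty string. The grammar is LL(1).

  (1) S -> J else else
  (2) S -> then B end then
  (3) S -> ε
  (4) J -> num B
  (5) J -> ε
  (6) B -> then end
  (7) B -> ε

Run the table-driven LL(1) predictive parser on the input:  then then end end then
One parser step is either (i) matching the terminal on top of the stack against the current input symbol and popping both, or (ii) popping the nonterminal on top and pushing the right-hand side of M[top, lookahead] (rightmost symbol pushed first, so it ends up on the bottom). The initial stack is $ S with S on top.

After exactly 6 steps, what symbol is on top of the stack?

     Stack                Input                     Action
  1  $ S                  then then end end then $  expand S -> then B end then
  2  $ then end B then    then then end end then $  match then
  3  $ then end B         then end end then $       expand B -> then end
  4  $ then end end then  then end end then $       match then
  5  $ then end end       end end then $            match end
  6  $ then end           end then $                match end
Stack after step 6: $ then (top = then).

then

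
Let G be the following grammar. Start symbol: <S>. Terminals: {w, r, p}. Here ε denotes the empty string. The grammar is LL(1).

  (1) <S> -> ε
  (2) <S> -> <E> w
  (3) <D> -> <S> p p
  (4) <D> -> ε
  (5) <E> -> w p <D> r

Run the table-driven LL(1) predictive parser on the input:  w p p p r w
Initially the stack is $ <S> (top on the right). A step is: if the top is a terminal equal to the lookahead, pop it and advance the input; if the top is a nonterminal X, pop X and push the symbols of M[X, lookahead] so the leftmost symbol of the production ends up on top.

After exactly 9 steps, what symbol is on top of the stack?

w

step 1: stack=$ <S>  input=w p p p r w $  — expand <S> -> <E> w
step 2: stack=$ w <E>  input=w p p p r w $  — expand <E> -> w p <D> r
step 3: stack=$ w r <D> p w  input=w p p p r w $  — match w
step 4: stack=$ w r <D> p  input=p p p r w $  — match p
step 5: stack=$ w r <D>  input=p p r w $  — expand <D> -> <S> p p
step 6: stack=$ w r p p <S>  input=p p r w $  — expand <S> -> ε
step 7: stack=$ w r p p  input=p p r w $  — match p
step 8: stack=$ w r p  input=p r w $  — match p
step 9: stack=$ w r  input=r w $  — match r
Stack after step 9: $ w (top = w).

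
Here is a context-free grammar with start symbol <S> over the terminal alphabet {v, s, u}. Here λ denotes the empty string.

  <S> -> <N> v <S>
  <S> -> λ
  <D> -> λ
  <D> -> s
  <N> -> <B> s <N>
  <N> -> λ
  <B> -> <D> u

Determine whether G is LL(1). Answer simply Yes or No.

FIRST(<S>) = {λ, s, u, v}
FIRST(<D>) = {λ, s}
FIRST(<N>) = {λ, s, u}
FIRST(<B>) = {s, u}
FOLLOW(<S>) = {$}
FOLLOW(<D>) = {u}
FOLLOW(<N>) = {v}
FOLLOW(<B>) = {s}
Each cell of M receives at most one production.

Yes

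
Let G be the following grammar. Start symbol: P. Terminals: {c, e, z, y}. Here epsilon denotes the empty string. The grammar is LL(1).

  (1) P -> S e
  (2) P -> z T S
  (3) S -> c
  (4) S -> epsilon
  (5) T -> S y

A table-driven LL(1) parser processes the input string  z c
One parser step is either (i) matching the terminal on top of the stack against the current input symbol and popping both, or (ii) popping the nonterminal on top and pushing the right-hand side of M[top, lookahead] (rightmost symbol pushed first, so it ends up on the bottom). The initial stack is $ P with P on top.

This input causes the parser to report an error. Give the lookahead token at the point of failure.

     Stack    Input  Action
  1  $ P      z c $  expand P -> z T S
  2  $ S T z  z c $  match z
  3  $ S T    c $    expand T -> S y
  4  $ S y S  c $    expand S -> c
  5  $ S y c  c $    match c
  6  $ S y    $      error: top is terminal y but lookahead is $

$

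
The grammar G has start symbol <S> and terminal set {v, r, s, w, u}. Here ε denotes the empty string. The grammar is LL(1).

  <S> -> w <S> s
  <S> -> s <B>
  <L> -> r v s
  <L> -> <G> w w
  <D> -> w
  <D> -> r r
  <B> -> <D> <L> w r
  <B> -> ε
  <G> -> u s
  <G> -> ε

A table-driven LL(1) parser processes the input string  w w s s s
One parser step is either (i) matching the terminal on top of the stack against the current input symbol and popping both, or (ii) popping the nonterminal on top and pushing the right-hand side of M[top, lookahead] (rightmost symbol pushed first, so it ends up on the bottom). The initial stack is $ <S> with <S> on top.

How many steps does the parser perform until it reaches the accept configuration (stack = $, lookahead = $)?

9

     Stack        Input        Action
  1  $ <S>        w w s s s $  expand <S> -> w <S> s
  2  $ s <S> w    w w s s s $  match w
  3  $ s <S>      w s s s $    expand <S> -> w <S> s
  4  $ s s <S> w  w s s s $    match w
  5  $ s s <S>    s s s $      expand <S> -> s <B>
  6  $ s s <B> s  s s s $      match s
  7  $ s s <B>    s s $        expand <B> -> ε
  8  $ s s        s s $        match s
  9  $ s          s $          match s
Accept reached after 9 steps.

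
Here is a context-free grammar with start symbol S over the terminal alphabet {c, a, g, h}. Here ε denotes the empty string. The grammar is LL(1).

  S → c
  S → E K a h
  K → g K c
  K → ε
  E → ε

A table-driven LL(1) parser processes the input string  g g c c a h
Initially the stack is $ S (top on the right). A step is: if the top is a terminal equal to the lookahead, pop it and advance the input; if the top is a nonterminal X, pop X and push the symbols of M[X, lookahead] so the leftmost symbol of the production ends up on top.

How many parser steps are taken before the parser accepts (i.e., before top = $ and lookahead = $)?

11

step 1: stack=$ S  input=g g c c a h $  — expand S → E K a h
step 2: stack=$ h a K E  input=g g c c a h $  — expand E → ε
step 3: stack=$ h a K  input=g g c c a h $  — expand K → g K c
step 4: stack=$ h a c K g  input=g g c c a h $  — match g
step 5: stack=$ h a c K  input=g c c a h $  — expand K → g K c
step 6: stack=$ h a c c K g  input=g c c a h $  — match g
step 7: stack=$ h a c c K  input=c c a h $  — expand K → ε
step 8: stack=$ h a c c  input=c c a h $  — match c
step 9: stack=$ h a c  input=c a h $  — match c
step 10: stack=$ h a  input=a h $  — match a
step 11: stack=$ h  input=h $  — match h
Accept reached after 11 steps.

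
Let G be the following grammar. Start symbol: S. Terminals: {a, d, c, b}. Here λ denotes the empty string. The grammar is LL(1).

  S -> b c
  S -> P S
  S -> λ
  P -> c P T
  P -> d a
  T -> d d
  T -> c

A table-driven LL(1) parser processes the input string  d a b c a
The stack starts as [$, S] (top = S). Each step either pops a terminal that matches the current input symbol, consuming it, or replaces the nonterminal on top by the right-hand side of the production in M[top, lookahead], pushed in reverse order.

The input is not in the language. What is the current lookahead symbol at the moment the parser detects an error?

a

     Stack    Input        Action
  1  $ S      d a b c a $  expand S -> P S
  2  $ S P    d a b c a $  expand P -> d a
  3  $ S a d  d a b c a $  match d
  4  $ S a    a b c a $    match a
  5  $ S      b c a $      expand S -> b c
  6  $ c b    b c a $      match b
  7  $ c      c a $        match c
  8  $        a $          error: stack empty but input remains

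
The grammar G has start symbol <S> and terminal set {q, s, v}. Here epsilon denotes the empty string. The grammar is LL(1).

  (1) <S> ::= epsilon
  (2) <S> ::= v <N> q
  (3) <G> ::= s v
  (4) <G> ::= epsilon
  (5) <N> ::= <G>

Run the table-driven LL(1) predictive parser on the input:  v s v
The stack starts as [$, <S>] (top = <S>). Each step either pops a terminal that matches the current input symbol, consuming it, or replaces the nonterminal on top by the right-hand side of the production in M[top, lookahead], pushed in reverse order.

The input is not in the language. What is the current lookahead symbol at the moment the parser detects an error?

     Stack      Input    Action
  1  $ <S>      v s v $  expand <S> ::= v <N> q
  2  $ q <N> v  v s v $  match v
  3  $ q <N>    s v $    expand <N> ::= <G>
  4  $ q <G>    s v $    expand <G> ::= s v
  5  $ q v s    s v $    match s
  6  $ q v      v $      match v
  7  $ q        $        error: top is terminal q but lookahead is $

$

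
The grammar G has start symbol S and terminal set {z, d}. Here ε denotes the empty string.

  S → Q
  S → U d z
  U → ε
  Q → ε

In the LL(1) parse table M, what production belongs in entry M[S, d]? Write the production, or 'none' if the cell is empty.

FIRST(U) = {ε}
FIRST(Q) = {ε}
FIRST(S) = {ε, d}  (via Q, U d z)
FOLLOW(S) includes $ since S is the start symbol.
FOLLOW(S): S appears on no right-hand side. Thus FOLLOW(S) = {$}.
For S → Q: FIRST(Q) = {ε}, so it goes in M[S, t] for t ∈ {}; since ε ∈ FIRST, also for every t ∈ FOLLOW(S) = {$}.
For S → U d z: FIRST(U d z) = {d}, so it goes in M[S, t] for t ∈ {d}.

S → U d z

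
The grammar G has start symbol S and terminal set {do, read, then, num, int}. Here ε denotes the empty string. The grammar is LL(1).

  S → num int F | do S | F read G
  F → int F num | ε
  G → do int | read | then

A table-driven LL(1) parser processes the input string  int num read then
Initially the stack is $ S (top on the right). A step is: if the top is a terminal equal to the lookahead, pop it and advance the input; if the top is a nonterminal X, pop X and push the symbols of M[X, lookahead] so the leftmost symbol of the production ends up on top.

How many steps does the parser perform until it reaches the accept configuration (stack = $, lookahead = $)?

8

step 1: stack=$ S  input=int num read then $  — expand S → F read G
step 2: stack=$ G read F  input=int num read then $  — expand F → int F num
step 3: stack=$ G read num F int  input=int num read then $  — match int
step 4: stack=$ G read num F  input=num read then $  — expand F → ε
step 5: stack=$ G read num  input=num read then $  — match num
step 6: stack=$ G read  input=read then $  — match read
step 7: stack=$ G  input=then $  — expand G → then
step 8: stack=$ then  input=then $  — match then
Accept reached after 8 steps.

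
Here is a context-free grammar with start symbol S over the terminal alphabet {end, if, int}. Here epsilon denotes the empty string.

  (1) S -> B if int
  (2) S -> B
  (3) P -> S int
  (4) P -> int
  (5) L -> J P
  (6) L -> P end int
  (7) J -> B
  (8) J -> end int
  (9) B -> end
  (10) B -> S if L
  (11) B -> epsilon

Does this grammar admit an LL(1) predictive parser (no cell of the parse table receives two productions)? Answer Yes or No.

No

FIRST(S) = {epsilon, end, if}
FIRST(P) = {end, if, int}
FIRST(L) = {end, if, int}
FIRST(J) = {epsilon, end, if}
FIRST(B) = {epsilon, end, if}
FOLLOW(S) = {$, if, int}
FOLLOW(P) = {$, end, if, int}
FOLLOW(L) = {$, end, if, int}
FOLLOW(J) = {end, if, int}
FOLLOW(B) = {$, end, if, int}
Cell M[B, end] receives both B -> end and B -> S if L and B -> epsilon — the grammar is not LL(1).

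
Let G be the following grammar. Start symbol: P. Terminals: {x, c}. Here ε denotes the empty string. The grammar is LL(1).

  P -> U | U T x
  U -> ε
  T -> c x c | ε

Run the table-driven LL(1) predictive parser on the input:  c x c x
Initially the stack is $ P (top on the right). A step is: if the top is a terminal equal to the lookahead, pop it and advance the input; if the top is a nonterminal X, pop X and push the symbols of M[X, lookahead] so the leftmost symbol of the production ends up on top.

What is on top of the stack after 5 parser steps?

c

     Stack      Input      Action
  1  $ P        c x c x $  expand P -> U T x
  2  $ x T U    c x c x $  expand U -> ε
  3  $ x T      c x c x $  expand T -> c x c
  4  $ x c x c  c x c x $  match c
  5  $ x c x    x c x $    match x
Stack after step 5: $ x c (top = c).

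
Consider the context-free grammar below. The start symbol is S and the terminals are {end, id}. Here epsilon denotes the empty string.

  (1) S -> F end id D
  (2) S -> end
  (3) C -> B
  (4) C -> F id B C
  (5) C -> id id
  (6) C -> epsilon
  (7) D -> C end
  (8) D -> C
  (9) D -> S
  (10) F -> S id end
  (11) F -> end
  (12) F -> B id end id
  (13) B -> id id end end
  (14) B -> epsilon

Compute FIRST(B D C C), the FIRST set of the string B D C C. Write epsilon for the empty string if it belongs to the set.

FIRST(B) = {epsilon, id}
FIRST(S) = {end, id}  (via F end id D)
FIRST(F) = {end, id}  (via S id end, B id end id)
FIRST(C) = {epsilon, end, id}  (via B, F id B C)
FIRST(D) = {epsilon, end, id}  (via C end, C, S)
FIRST(B D C C): take FIRST of each symbol in turn, carrying on past any symbol whose FIRST contains epsilon; result {epsilon, end, id}.

{epsilon, end, id}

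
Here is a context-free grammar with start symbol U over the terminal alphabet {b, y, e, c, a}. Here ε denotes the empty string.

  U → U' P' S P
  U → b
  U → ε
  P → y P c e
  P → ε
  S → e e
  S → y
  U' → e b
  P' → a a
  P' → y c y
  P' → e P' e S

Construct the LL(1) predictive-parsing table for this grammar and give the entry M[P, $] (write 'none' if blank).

FIRST(P) = {ε, y}
FIRST(S) = {e, y}
FIRST(U') = {e}
FIRST(P') = {a, e, y}
FIRST(U) = {ε, b, e}  (via U' P' S P)
FOLLOW(U) includes $ since U is the start symbol.
FOLLOW(U): U appears on no right-hand side. Thus FOLLOW(U) = {$}.
FOLLOW(P): in U→U' P' S P, the suffix after P is empty, so FOLLOW(P) ⊇ FOLLOW(U) = {$}; in P→y P c e, P is followed by c e with FIRST {c}. Thus FOLLOW(P) = {$, c}.
For P → y P c e: FIRST(y P c e) = {y}, so it goes in M[P, t] for t ∈ {y}.
For P → ε: FIRST(ε) = {ε}, so it goes in M[P, t] for t ∈ {}; since ε ∈ FIRST, also for every t ∈ FOLLOW(P) = {$, c}.

P → ε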